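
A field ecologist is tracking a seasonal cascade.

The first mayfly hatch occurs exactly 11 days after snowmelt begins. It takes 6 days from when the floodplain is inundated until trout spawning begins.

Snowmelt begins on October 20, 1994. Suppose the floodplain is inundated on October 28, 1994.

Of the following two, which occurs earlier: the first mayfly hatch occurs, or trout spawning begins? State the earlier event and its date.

Snowmelt begins: Oct 20, 1994.
The first mayfly hatch occurs: Oct 20, 1994 + 11 days = Oct 31, 1994.
The floodplain is inundated: Oct 28, 1994.
Trout spawning begins: Oct 28, 1994 + 6 days = Nov 3, 1994.
Comparing: the first mayfly hatch occurs on Oct 31, 1994 vs trout spawning begins on Nov 3, 1994. Earlier: the first mayfly hatch occurs.

The first mayfly hatch occurs — October 31, 1994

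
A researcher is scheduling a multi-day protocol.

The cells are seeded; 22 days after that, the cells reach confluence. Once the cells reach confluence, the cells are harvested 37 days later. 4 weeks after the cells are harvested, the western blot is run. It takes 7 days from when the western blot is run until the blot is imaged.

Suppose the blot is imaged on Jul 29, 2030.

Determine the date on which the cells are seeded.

The blot is imaged: Jul 29, 2030.
The western blot is run: Jul 29, 2030 − 7 days = Jul 22, 2030.
The cells are harvested: Jul 22, 2030 − 4 weeks = Jun 24, 2030.
The cells reach confluence: Jun 24, 2030 − 37 days = May 18, 2030.
The cells are seeded: May 18, 2030 − 22 days = Apr 26, 2030.

Apr 26, 2030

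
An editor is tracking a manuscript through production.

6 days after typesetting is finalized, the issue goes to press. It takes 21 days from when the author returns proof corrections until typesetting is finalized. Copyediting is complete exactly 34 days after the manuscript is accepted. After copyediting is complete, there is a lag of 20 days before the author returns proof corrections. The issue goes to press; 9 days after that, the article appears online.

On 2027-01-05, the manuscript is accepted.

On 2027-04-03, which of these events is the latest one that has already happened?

The manuscript is accepted: Jan 5, 2027.
Copyediting is complete: Jan 5, 2027 + 34 days = Feb 8, 2027.
The author returns proof corrections: Feb 8, 2027 + 20 days = Feb 28, 2027.
Typesetting is finalized: Feb 28, 2027 + 21 days = Mar 21, 2027.
The issue goes to press: Mar 21, 2027 + 6 days = Mar 27, 2027.
The article appears online: Mar 27, 2027 + 9 days = Apr 5, 2027.
Apr 3, 2027 falls between when the issue goes to press (Mar 27, 2027) and when the article appears online (Apr 5, 2027).

The issue goes to press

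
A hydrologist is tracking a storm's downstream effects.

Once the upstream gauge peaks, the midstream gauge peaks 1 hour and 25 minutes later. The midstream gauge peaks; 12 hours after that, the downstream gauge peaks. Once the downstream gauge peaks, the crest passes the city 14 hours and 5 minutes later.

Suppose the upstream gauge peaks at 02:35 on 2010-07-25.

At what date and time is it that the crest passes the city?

The upstream gauge peaks: 02:35 Jul 25, 2010.
The midstream gauge peaks: 02:35 Jul 25, 2010 + 1h25m = 04:00 Jul 25, 2010.
The downstream gauge peaks: 04:00 Jul 25, 2010 + 12h = 16:00 Jul 25, 2010.
The crest passes the city: 16:00 Jul 25, 2010 + 14h05m = 06:05 Jul 26, 2010.

06:05 on 2010-07-26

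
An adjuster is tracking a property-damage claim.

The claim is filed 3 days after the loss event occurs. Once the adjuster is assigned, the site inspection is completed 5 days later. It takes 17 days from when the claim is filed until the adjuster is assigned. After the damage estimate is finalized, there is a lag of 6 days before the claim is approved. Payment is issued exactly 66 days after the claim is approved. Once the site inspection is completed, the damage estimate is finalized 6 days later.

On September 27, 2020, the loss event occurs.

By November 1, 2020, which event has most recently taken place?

The loss event occurs: Sep 27, 2020.
The claim is filed: Sep 27, 2020 + 3 days = Sep 30, 2020.
The adjuster is assigned: Sep 30, 2020 + 17 days = Oct 17, 2020.
The site inspection is completed: Oct 17, 2020 + 5 days = Oct 22, 2020.
The damage estimate is finalized: Oct 22, 2020 + 6 days = Oct 28, 2020.
The claim is approved: Oct 28, 2020 + 6 days = Nov 3, 2020.
Payment is issued: Nov 3, 2020 + 66 days = Jan 8, 2021.
Nov 1, 2020 falls between when the damage estimate is finalized (Oct 28, 2020) and when the claim is approved (Nov 3, 2020).

The damage estimate is finalized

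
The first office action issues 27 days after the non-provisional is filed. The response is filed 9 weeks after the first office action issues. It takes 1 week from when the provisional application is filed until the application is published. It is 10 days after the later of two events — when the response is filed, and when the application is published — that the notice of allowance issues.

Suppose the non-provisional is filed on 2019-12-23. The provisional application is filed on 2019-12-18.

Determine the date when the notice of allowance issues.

2020-04-01

The non-provisional is filed: Dec 23, 2019.
The first office action issues: Dec 23, 2019 + 27 days = Jan 19, 2020.
The response is filed: Jan 19, 2020 + 9 weeks = Mar 22, 2020.
The provisional application is filed: Dec 18, 2019.
The application is published: Dec 18, 2019 + 1 week = Dec 25, 2019.
Both prerequisites met — the response is filed (Mar 22, 2020), the application is published (Dec 25, 2019); the later is Mar 22, 2020.
The notice of allowance issues: Mar 22, 2020 + 10 days = Apr 1, 2020.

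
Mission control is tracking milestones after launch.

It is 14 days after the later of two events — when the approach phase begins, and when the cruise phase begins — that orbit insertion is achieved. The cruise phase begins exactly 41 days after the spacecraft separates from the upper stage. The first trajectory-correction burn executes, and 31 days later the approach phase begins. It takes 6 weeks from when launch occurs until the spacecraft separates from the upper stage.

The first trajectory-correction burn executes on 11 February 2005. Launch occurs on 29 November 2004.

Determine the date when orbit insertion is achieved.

The first trajectory-correction burn executes: Feb 11, 2005.
The approach phase begins: Feb 11, 2005 + 31 days = Mar 14, 2005.
Launch occurs: Nov 29, 2004.
The spacecraft separates from the upper stage: Nov 29, 2004 + 6 weeks = Jan 10, 2005.
The cruise phase begins: Jan 10, 2005 + 41 days = Feb 20, 2005.
Both prerequisites met — the approach phase begins (Mar 14, 2005), the cruise phase begins (Feb 20, 2005); the later is Mar 14, 2005.
Orbit insertion is achieved: Mar 14, 2005 + 14 days = Mar 28, 2005.

28 March 2005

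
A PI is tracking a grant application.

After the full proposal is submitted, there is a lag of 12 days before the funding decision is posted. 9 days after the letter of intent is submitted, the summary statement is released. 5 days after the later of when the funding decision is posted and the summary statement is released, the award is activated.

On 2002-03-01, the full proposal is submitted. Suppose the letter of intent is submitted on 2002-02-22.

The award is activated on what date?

The full proposal is submitted: Mar 1, 2002.
The funding decision is posted: Mar 1, 2002 + 12 days = Mar 13, 2002.
The letter of intent is submitted: Feb 22, 2002.
The summary statement is released: Feb 22, 2002 + 9 days = Mar 3, 2002.
Both prerequisites met — the funding decision is posted (Mar 13, 2002), the summary statement is released (Mar 3, 2002); the later is Mar 13, 2002.
The award is activated: Mar 13, 2002 + 5 days = Mar 18, 2002.

2002-03-18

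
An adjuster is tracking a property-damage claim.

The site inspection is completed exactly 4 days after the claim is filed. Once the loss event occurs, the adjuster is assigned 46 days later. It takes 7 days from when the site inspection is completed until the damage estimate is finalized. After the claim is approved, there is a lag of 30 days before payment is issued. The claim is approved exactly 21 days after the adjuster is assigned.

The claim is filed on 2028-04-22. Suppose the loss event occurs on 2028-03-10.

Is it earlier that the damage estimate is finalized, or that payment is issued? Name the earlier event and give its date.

The damage estimate is finalized — 2028-05-03

The claim is filed: Apr 22, 2028.
The site inspection is completed: Apr 22, 2028 + 4 days = Apr 26, 2028.
The damage estimate is finalized: Apr 26, 2028 + 7 days = May 3, 2028.
The loss event occurs: Mar 10, 2028.
The adjuster is assigned: Mar 10, 2028 + 46 days = Apr 25, 2028.
The claim is approved: Apr 25, 2028 + 21 days = May 16, 2028.
Payment is issued: May 16, 2028 + 30 days = Jun 15, 2028.
Comparing: the damage estimate is finalized on May 3, 2028 vs payment is issued on Jun 15, 2028. Earlier: the damage estimate is finalized.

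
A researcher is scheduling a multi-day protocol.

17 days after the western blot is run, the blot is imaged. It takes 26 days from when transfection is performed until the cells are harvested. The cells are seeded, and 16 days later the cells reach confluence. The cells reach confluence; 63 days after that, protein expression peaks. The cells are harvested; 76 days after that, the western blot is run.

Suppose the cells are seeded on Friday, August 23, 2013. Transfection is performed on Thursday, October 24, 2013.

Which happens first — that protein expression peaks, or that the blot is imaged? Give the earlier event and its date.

The cells are seeded: Aug 23, 2013.
The cells reach confluence: Aug 23, 2013 + 16 days = Sep 8, 2013.
Protein expression peaks: Sep 8, 2013 + 63 days = Nov 10, 2013.
Transfection is performed: Oct 24, 2013.
The cells are harvested: Oct 24, 2013 + 26 days = Nov 19, 2013.
The western blot is run: Nov 19, 2013 + 76 days = Feb 3, 2014.
The blot is imaged: Feb 3, 2014 + 17 days = Feb 20, 2014.
Comparing: protein expression peaks on Nov 10, 2013 vs the blot is imaged on Feb 20, 2014. Earlier: protein expression peaks.

Protein expression peaks — Sunday, November 10, 2013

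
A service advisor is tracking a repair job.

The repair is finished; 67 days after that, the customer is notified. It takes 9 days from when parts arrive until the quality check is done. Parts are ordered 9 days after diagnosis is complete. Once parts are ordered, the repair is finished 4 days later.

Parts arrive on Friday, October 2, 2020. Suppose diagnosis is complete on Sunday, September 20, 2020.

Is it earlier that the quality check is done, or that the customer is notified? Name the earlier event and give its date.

The quality check is done — Sunday, October 11, 2020

Parts arrive: Oct 2, 2020.
The quality check is done: Oct 2, 2020 + 9 days = Oct 11, 2020.
Diagnosis is complete: Sep 20, 2020.
Parts are ordered: Sep 20, 2020 + 9 days = Sep 29, 2020.
The repair is finished: Sep 29, 2020 + 4 days = Oct 3, 2020.
The customer is notified: Oct 3, 2020 + 67 days = Dec 9, 2020.
Comparing: the quality check is done on Oct 11, 2020 vs the customer is notified on Dec 9, 2020. Earlier: the quality check is done.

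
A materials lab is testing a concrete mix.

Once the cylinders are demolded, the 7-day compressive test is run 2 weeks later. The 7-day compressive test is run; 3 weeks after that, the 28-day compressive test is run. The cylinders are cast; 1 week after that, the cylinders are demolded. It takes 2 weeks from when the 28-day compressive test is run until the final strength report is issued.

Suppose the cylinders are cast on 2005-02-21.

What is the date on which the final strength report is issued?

The cylinders are cast: Feb 21, 2005.
The cylinders are demolded: Feb 21, 2005 + 1 week = Feb 28, 2005.
The 7-day compressive test is run: Feb 28, 2005 + 2 weeks = Mar 14, 2005.
The 28-day compressive test is run: Mar 14, 2005 + 3 weeks = Apr 4, 2005.
The final strength report is issued: Apr 4, 2005 + 2 weeks = Apr 18, 2005.

2005-04-18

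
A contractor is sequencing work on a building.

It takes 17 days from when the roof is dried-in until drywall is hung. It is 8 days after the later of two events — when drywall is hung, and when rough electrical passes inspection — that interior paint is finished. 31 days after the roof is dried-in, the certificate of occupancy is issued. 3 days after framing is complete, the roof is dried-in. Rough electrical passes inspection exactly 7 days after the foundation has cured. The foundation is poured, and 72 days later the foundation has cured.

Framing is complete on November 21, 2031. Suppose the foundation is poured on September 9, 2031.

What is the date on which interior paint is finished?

Framing is complete: Nov 21, 2031.
The roof is dried-in: Nov 21, 2031 + 3 days = Nov 24, 2031.
Drywall is hung: Nov 24, 2031 + 17 days = Dec 11, 2031.
The foundation is poured: Sep 9, 2031.
The foundation has cured: Sep 9, 2031 + 72 days = Nov 20, 2031.
Rough electrical passes inspection: Nov 20, 2031 + 7 days = Nov 27, 2031.
Both prerequisites met — drywall is hung (Dec 11, 2031), rough electrical passes inspection (Nov 27, 2031); the later is Dec 11, 2031.
Interior paint is finished: Dec 11, 2031 + 8 days = Dec 19, 2031.

December 19, 2031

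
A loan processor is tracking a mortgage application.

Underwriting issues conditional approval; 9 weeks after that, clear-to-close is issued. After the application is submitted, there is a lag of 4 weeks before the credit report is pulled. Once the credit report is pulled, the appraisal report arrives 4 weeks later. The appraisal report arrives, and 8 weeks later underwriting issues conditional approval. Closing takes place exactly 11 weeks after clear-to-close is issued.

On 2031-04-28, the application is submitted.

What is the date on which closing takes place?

The application is submitted: Apr 28, 2031.
The credit report is pulled: Apr 28, 2031 + 4 weeks = May 26, 2031.
The appraisal report arrives: May 26, 2031 + 4 weeks = Jun 23, 2031.
Underwriting issues conditional approval: Jun 23, 2031 + 8 weeks = Aug 18, 2031.
Clear-to-close is issued: Aug 18, 2031 + 9 weeks = Oct 20, 2031.
Closing takes place: Oct 20, 2031 + 11 weeks = Jan 5, 2032.

2032-01-05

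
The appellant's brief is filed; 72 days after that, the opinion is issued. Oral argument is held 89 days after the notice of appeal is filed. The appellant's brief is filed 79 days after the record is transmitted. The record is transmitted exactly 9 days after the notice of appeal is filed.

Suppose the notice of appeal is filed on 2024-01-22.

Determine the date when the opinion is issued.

The notice of appeal is filed: Jan 22, 2024.
The record is transmitted: Jan 22, 2024 + 9 days = Jan 31, 2024.
The appellant's brief is filed: Jan 31, 2024 + 79 days = Apr 19, 2024.
The opinion is issued: Apr 19, 2024 + 72 days = Jun 30, 2024.

2024-06-30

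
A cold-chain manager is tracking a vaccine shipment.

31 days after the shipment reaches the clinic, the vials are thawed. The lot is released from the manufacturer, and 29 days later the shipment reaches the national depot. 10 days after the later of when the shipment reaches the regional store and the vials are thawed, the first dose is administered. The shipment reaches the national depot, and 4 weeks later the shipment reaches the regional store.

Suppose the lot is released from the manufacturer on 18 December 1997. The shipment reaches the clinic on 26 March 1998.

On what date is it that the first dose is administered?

The lot is released from the manufacturer: Dec 18, 1997.
The shipment reaches the national depot: Dec 18, 1997 + 29 days = Jan 16, 1998.
The shipment reaches the regional store: Jan 16, 1998 + 4 weeks = Feb 13, 1998.
The shipment reaches the clinic: Mar 26, 1998.
The vials are thawed: Mar 26, 1998 + 31 days = Apr 26, 1998.
Both prerequisites met — the shipment reaches the regional store (Feb 13, 1998), the vials are thawed (Apr 26, 1998); the later is Apr 26, 1998.
The first dose is administered: Apr 26, 1998 + 10 days = May 6, 1998.

6 May 1998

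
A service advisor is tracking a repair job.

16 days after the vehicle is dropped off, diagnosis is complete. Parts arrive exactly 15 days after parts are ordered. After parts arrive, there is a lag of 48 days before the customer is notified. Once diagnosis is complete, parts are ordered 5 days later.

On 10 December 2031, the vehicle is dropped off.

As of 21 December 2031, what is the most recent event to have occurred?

The vehicle is dropped off: Dec 10, 2031.
Diagnosis is complete: Dec 10, 2031 + 16 days = Dec 26, 2031.
Parts are ordered: Dec 26, 2031 + 5 days = Dec 31, 2031.
Parts arrive: Dec 31, 2031 + 15 days = Jan 15, 2032.
The customer is notified: Jan 15, 2032 + 48 days = Mar 3, 2032.
Dec 21, 2031 falls between when the vehicle is dropped off (Dec 10, 2031) and when diagnosis is complete (Dec 26, 2031).

The vehicle is dropped off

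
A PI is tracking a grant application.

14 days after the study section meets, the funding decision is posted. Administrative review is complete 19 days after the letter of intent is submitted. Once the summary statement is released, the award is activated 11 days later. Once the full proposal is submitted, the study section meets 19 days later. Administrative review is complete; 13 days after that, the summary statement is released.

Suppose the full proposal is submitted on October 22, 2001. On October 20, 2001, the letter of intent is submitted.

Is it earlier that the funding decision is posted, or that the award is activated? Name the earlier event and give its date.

The funding decision is posted — November 24, 2001

The full proposal is submitted: Oct 22, 2001.
The study section meets: Oct 22, 2001 + 19 days = Nov 10, 2001.
The funding decision is posted: Nov 10, 2001 + 14 days = Nov 24, 2001.
The letter of intent is submitted: Oct 20, 2001.
Administrative review is complete: Oct 20, 2001 + 19 days = Nov 8, 2001.
The summary statement is released: Nov 8, 2001 + 13 days = Nov 21, 2001.
The award is activated: Nov 21, 2001 + 11 days = Dec 2, 2001.
Comparing: the funding decision is posted on Nov 24, 2001 vs the award is activated on Dec 2, 2001. Earlier: the funding decision is posted.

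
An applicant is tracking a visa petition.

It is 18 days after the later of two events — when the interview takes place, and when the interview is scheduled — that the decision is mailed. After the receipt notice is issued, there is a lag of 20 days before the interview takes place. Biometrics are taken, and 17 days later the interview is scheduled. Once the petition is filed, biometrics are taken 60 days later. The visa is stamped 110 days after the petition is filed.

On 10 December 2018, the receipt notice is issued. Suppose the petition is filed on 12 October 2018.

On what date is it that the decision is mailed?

17 January 2019

The receipt notice is issued: Dec 10, 2018.
The interview takes place: Dec 10, 2018 + 20 days = Dec 30, 2018.
The petition is filed: Oct 12, 2018.
Biometrics are taken: Oct 12, 2018 + 60 days = Dec 11, 2018.
The interview is scheduled: Dec 11, 2018 + 17 days = Dec 28, 2018.
Both prerequisites met — the interview takes place (Dec 30, 2018), the interview is scheduled (Dec 28, 2018); the later is Dec 30, 2018.
The decision is mailed: Dec 30, 2018 + 18 days = Jan 17, 2019.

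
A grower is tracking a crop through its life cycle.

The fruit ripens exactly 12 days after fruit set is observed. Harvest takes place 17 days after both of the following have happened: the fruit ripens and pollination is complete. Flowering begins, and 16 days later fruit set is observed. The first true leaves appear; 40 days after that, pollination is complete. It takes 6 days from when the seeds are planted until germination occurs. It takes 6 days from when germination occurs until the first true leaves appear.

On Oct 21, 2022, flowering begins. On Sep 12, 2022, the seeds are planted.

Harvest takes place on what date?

Dec 5, 2022

Flowering begins: Oct 21, 2022.
Fruit set is observed: Oct 21, 2022 + 16 days = Nov 6, 2022.
The fruit ripens: Nov 6, 2022 + 12 days = Nov 18, 2022.
The seeds are planted: Sep 12, 2022.
Germination occurs: Sep 12, 2022 + 6 days = Sep 18, 2022.
The first true leaves appear: Sep 18, 2022 + 6 days = Sep 24, 2022.
Pollination is complete: Sep 24, 2022 + 40 days = Nov 3, 2022.
Both prerequisites met — the fruit ripens (Nov 18, 2022), pollination is complete (Nov 3, 2022); the later is Nov 18, 2022.
Harvest takes place: Nov 18, 2022 + 17 days = Dec 5, 2022.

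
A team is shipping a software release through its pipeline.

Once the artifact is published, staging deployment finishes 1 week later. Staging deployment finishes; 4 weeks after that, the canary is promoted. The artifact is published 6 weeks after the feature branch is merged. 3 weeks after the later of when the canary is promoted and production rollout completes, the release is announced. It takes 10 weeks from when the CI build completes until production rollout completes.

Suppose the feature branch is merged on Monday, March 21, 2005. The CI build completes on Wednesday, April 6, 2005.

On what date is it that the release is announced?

Wednesday, July 6, 2005

The feature branch is merged: Mar 21, 2005.
The artifact is published: Mar 21, 2005 + 6 weeks = May 2, 2005.
Staging deployment finishes: May 2, 2005 + 1 week = May 9, 2005.
The canary is promoted: May 9, 2005 + 4 weeks = Jun 6, 2005.
The CI build completes: Apr 6, 2005.
Production rollout completes: Apr 6, 2005 + 10 weeks = Jun 15, 2005.
Both prerequisites met — the canary is promoted (Jun 6, 2005), production rollout completes (Jun 15, 2005); the later is Jun 15, 2005.
The release is announced: Jun 15, 2005 + 3 weeks = Jul 6, 2005.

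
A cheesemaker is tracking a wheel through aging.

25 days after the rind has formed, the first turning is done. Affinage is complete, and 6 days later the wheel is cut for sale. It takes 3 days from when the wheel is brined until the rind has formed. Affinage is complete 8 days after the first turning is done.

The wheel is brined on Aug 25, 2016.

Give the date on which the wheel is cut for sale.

Oct 6, 2016

The wheel is brined: Aug 25, 2016.
The rind has formed: Aug 25, 2016 + 3 days = Aug 28, 2016.
The first turning is done: Aug 28, 2016 + 25 days = Sep 22, 2016.
Affinage is complete: Sep 22, 2016 + 8 days = Sep 30, 2016.
The wheel is cut for sale: Sep 30, 2016 + 6 days = Oct 6, 2016.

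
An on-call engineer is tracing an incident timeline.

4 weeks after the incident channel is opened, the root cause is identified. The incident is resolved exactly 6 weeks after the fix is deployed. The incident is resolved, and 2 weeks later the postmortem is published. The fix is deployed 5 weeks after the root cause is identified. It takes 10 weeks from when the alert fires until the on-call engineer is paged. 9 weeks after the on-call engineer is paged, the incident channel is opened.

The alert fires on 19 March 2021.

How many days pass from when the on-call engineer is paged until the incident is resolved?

168 days

Causal path: the on-call engineer is paged → the incident channel is opened → the root cause is identified → the fix is deployed → the incident is resolved.
Total delay along the path: 9 + 4 + 5 + 6 weeks = 24 weeks = 168 days.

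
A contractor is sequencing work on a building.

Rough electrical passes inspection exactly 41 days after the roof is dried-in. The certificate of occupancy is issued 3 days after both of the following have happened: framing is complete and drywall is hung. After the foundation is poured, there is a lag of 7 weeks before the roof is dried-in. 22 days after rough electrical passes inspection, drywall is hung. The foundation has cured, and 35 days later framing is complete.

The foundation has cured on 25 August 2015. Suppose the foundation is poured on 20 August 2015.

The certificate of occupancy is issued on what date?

The foundation has cured: Aug 25, 2015.
Framing is complete: Aug 25, 2015 + 35 days = Sep 29, 2015.
The foundation is poured: Aug 20, 2015.
The roof is dried-in: Aug 20, 2015 + 7 weeks = Oct 8, 2015.
Rough electrical passes inspection: Oct 8, 2015 + 41 days = Nov 18, 2015.
Drywall is hung: Nov 18, 2015 + 22 days = Dec 10, 2015.
Both prerequisites met — framing is complete (Sep 29, 2015), drywall is hung (Dec 10, 2015); the later is Dec 10, 2015.
The certificate of occupancy is issued: Dec 10, 2015 + 3 days = Dec 13, 2015.

13 December 2015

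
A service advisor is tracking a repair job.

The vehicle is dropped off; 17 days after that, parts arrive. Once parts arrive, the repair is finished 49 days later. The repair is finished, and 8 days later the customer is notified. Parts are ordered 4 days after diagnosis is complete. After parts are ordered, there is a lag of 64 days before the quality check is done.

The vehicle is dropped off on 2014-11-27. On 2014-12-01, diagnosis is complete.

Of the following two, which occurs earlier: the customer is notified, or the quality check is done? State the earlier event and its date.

The vehicle is dropped off: Nov 27, 2014.
Parts arrive: Nov 27, 2014 + 17 days = Dec 14, 2014.
The repair is finished: Dec 14, 2014 + 49 days = Feb 1, 2015.
The customer is notified: Feb 1, 2015 + 8 days = Feb 9, 2015.
Diagnosis is complete: Dec 1, 2014.
Parts are ordered: Dec 1, 2014 + 4 days = Dec 5, 2014.
The quality check is done: Dec 5, 2014 + 64 days = Feb 7, 2015.
Comparing: the customer is notified on Feb 9, 2015 vs the quality check is done on Feb 7, 2015. Earlier: the quality check is done.

The quality check is done — 2015-02-07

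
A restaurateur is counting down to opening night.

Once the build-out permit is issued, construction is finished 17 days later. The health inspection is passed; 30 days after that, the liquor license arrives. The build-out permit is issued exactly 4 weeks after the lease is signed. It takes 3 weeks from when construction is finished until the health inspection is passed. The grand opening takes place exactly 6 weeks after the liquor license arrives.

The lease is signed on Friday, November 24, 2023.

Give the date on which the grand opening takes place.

Wednesday, April 10, 2024

The lease is signed: Nov 24, 2023.
The build-out permit is issued: Nov 24, 2023 + 4 weeks = Dec 22, 2023.
Construction is finished: Dec 22, 2023 + 17 days = Jan 8, 2024.
The health inspection is passed: Jan 8, 2024 + 3 weeks = Jan 29, 2024.
The liquor license arrives: Jan 29, 2024 + 30 days = Feb 28, 2024.
The grand opening takes place: Feb 28, 2024 + 6 weeks = Apr 10, 2024.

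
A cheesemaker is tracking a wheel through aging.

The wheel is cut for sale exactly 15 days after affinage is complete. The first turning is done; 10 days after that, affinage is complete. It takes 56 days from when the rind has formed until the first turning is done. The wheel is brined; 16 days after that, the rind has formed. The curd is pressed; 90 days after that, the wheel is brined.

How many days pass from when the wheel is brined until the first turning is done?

Causal path: the wheel is brined → the rind has formed → the first turning is done.
Total delay along the path: 16 + 56 = 72 days.

72 days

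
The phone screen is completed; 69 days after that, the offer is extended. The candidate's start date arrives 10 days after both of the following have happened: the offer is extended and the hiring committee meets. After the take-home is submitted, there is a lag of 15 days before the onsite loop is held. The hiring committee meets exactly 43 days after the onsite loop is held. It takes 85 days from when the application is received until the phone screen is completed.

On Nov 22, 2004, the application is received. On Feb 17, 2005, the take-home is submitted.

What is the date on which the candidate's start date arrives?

May 5, 2005

The application is received: Nov 22, 2004.
The phone screen is completed: Nov 22, 2004 + 85 days = Feb 15, 2005.
The offer is extended: Feb 15, 2005 + 69 days = Apr 25, 2005.
The take-home is submitted: Feb 17, 2005.
The onsite loop is held: Feb 17, 2005 + 15 days = Mar 4, 2005.
The hiring committee meets: Mar 4, 2005 + 43 days = Apr 16, 2005.
Both prerequisites met — the offer is extended (Apr 25, 2005), the hiring committee meets (Apr 16, 2005); the later is Apr 25, 2005.
The candidate's start date arrives: Apr 25, 2005 + 10 days = May 5, 2005.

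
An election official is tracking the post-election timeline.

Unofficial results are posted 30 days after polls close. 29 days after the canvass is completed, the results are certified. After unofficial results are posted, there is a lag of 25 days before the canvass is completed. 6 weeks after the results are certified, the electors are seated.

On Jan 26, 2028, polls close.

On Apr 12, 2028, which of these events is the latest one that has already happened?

Polls close: Jan 26, 2028.
Unofficial results are posted: Jan 26, 2028 + 30 days = Feb 25, 2028.
The canvass is completed: Feb 25, 2028 + 25 days = Mar 21, 2028.
The results are certified: Mar 21, 2028 + 29 days = Apr 19, 2028.
The electors are seated: Apr 19, 2028 + 6 weeks = May 31, 2028.
Apr 12, 2028 falls between when the canvass is completed (Mar 21, 2028) and when the results are certified (Apr 19, 2028).

The canvass is completed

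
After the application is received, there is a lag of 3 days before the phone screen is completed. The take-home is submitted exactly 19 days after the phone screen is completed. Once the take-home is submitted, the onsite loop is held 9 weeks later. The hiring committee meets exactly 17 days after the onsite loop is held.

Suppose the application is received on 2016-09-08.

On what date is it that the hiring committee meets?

The application is received: Sep 8, 2016.
The phone screen is completed: Sep 8, 2016 + 3 days = Sep 11, 2016.
The take-home is submitted: Sep 11, 2016 + 19 days = Sep 30, 2016.
The onsite loop is held: Sep 30, 2016 + 9 weeks = Dec 2, 2016.
The hiring committee meets: Dec 2, 2016 + 17 days = Dec 19, 2016.

2016-12-19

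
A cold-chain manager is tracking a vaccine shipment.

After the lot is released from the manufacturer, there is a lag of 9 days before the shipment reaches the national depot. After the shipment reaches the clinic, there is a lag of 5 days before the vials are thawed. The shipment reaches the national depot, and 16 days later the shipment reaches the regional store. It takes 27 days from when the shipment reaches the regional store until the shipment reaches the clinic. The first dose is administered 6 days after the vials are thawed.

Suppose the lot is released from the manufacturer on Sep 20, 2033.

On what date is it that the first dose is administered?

The lot is released from the manufacturer: Sep 20, 2033.
The shipment reaches the national depot: Sep 20, 2033 + 9 days = Sep 29, 2033.
The shipment reaches the regional store: Sep 29, 2033 + 16 days = Oct 15, 2033.
The shipment reaches the clinic: Oct 15, 2033 + 27 days = Nov 11, 2033.
The vials are thawed: Nov 11, 2033 + 5 days = Nov 16, 2033.
The first dose is administered: Nov 16, 2033 + 6 days = Nov 22, 2033.

Nov 22, 2033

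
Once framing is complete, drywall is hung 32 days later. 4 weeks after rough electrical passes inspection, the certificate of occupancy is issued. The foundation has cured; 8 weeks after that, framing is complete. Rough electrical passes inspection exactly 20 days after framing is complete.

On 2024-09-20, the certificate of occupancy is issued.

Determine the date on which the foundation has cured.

The certificate of occupancy is issued: Sep 20, 2024.
Rough electrical passes inspection: Sep 20, 2024 − 4 weeks = Aug 23, 2024.
Framing is complete: Aug 23, 2024 − 20 days = Aug 3, 2024.
The foundation has cured: Aug 3, 2024 − 8 weeks = Jun 8, 2024.

2024-06-08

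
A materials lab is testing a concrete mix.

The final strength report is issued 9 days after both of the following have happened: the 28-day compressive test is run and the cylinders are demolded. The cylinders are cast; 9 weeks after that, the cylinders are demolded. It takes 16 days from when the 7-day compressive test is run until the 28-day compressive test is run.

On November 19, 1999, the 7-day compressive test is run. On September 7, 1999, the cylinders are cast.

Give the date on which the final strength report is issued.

The 7-day compressive test is run: Nov 19, 1999.
The 28-day compressive test is run: Nov 19, 1999 + 16 days = Dec 5, 1999.
The cylinders are cast: Sep 7, 1999.
The cylinders are demolded: Sep 7, 1999 + 9 weeks = Nov 9, 1999.
Both prerequisites met — the 28-day compressive test is run (Dec 5, 1999), the cylinders are demolded (Nov 9, 1999); the later is Dec 5, 1999.
The final strength report is issued: Dec 5, 1999 + 9 days = Dec 14, 1999.

December 14, 1999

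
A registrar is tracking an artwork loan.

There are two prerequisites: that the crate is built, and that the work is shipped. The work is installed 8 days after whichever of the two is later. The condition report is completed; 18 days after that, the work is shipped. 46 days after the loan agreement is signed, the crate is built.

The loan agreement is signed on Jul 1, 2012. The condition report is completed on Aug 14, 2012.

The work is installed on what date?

Sep 9, 2012

The loan agreement is signed: Jul 1, 2012.
The crate is built: Jul 1, 2012 + 46 days = Aug 16, 2012.
The condition report is completed: Aug 14, 2012.
The work is shipped: Aug 14, 2012 + 18 days = Sep 1, 2012.
Both prerequisites met — the crate is built (Aug 16, 2012), the work is shipped (Sep 1, 2012); the later is Sep 1, 2012.
The work is installed: Sep 1, 2012 + 8 days = Sep 9, 2012.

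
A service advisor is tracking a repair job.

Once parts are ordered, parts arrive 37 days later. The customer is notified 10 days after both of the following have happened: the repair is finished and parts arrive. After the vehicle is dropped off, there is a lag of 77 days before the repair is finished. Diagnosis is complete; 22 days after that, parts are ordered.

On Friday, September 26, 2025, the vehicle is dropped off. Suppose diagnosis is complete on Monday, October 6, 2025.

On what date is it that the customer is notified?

The vehicle is dropped off: Sep 26, 2025.
The repair is finished: Sep 26, 2025 + 77 days = Dec 12, 2025.
Diagnosis is complete: Oct 6, 2025.
Parts are ordered: Oct 6, 2025 + 22 days = Oct 28, 2025.
Parts arrive: Oct 28, 2025 + 37 days = Dec 4, 2025.
Both prerequisites met — the repair is finished (Dec 12, 2025), parts arrive (Dec 4, 2025); the later is Dec 12, 2025.
The customer is notified: Dec 12, 2025 + 10 days = Dec 22, 2025.

Monday, December 22, 2025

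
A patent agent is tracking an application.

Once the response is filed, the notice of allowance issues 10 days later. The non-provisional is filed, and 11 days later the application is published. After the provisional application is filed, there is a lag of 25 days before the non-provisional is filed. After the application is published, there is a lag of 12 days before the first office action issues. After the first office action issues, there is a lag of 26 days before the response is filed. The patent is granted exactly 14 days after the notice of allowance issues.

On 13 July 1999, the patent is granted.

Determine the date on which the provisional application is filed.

The patent is granted: Jul 13, 1999.
The notice of allowance issues: Jul 13, 1999 − 14 days = Jun 29, 1999.
The response is filed: Jun 29, 1999 − 10 days = Jun 19, 1999.
The first office action issues: Jun 19, 1999 − 26 days = May 24, 1999.
The application is published: May 24, 1999 − 12 days = May 12, 1999.
The non-provisional is filed: May 12, 1999 − 11 days = May 1, 1999.
The provisional application is filed: May 1, 1999 − 25 days = Apr 6, 1999.

6 April 1999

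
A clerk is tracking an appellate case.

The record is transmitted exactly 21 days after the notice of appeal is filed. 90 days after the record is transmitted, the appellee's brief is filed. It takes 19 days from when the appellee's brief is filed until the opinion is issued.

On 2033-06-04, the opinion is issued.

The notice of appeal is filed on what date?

The opinion is issued: Jun 4, 2033.
The appellee's brief is filed: Jun 4, 2033 − 19 days = May 16, 2033.
The record is transmitted: May 16, 2033 − 90 days = Feb 15, 2033.
The notice of appeal is filed: Feb 15, 2033 − 21 days = Jan 25, 2033.

2033-01-25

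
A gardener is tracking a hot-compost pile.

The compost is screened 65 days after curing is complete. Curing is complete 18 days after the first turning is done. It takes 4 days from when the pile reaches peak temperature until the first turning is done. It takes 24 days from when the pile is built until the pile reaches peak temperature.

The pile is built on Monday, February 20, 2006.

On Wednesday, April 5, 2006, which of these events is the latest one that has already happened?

The first turning is done

The pile is built: Feb 20, 2006.
The pile reaches peak temperature: Feb 20, 2006 + 24 days = Mar 16, 2006.
The first turning is done: Mar 16, 2006 + 4 days = Mar 20, 2006.
Curing is complete: Mar 20, 2006 + 18 days = Apr 7, 2006.
The compost is screened: Apr 7, 2006 + 65 days = Jun 11, 2006.
Apr 5, 2006 falls between when the first turning is done (Mar 20, 2006) and when curing is complete (Apr 7, 2006).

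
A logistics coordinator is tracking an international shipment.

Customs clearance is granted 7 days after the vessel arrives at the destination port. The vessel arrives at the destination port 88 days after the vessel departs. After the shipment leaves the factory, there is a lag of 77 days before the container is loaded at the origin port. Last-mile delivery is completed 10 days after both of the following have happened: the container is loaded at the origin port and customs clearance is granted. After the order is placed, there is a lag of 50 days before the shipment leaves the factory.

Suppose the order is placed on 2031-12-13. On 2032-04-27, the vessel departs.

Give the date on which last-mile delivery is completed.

2032-08-10

The order is placed: Dec 13, 2031.
The shipment leaves the factory: Dec 13, 2031 + 50 days = Feb 1, 2032.
The container is loaded at the origin port: Feb 1, 2032 + 77 days = Apr 18, 2032.
The vessel departs: Apr 27, 2032.
The vessel arrives at the destination port: Apr 27, 2032 + 88 days = Jul 24, 2032.
Customs clearance is granted: Jul 24, 2032 + 7 days = Jul 31, 2032.
Both prerequisites met — the container is loaded at the origin port (Apr 18, 2032), customs clearance is granted (Jul 31, 2032); the later is Jul 31, 2032.
Last-mile delivery is completed: Jul 31, 2032 + 10 days = Aug 10, 2032.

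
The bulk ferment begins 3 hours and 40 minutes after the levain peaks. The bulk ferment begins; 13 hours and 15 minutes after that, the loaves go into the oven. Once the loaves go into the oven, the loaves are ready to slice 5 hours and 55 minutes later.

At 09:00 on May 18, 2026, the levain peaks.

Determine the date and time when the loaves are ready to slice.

The levain peaks: 09:00 May 18, 2026.
The bulk ferment begins: 09:00 May 18, 2026 + 3h40m = 12:40 May 18, 2026.
The loaves go into the oven: 12:40 May 18, 2026 + 13h15m = 01:55 May 19, 2026.
The loaves are ready to slice: 01:55 May 19, 2026 + 5h55m = 07:50 May 19, 2026.

07:50 on May 19, 2026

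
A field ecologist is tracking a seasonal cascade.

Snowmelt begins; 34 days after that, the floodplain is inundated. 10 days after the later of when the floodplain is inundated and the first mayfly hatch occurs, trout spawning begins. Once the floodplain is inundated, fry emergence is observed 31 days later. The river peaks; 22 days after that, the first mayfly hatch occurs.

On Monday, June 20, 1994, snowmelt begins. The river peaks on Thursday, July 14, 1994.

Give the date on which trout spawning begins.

Snowmelt begins: Jun 20, 1994.
The floodplain is inundated: Jun 20, 1994 + 34 days = Jul 24, 1994.
The river peaks: Jul 14, 1994.
The first mayfly hatch occurs: Jul 14, 1994 + 22 days = Aug 5, 1994.
Both prerequisites met — the floodplain is inundated (Jul 24, 1994), the first mayfly hatch occurs (Aug 5, 1994); the later is Aug 5, 1994.
Trout spawning begins: Aug 5, 1994 + 10 days = Aug 15, 1994.

Monday, August 15, 1994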